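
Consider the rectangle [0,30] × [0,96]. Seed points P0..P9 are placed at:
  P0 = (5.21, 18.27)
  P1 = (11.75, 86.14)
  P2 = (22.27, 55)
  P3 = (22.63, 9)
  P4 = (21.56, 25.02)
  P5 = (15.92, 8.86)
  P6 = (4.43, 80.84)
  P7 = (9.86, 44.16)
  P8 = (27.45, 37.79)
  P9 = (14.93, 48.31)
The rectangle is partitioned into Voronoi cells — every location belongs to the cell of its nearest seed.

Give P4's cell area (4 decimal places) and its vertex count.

1. box [0,30]×[0,96]: [(0, 0) (30, 0) (30, 96) (0, 96)]
2. ⊥bis P4·P0 via (13.385,21.645): [(0, 54.0664) (22.321, 0) (30, 0) (30, 96) (0, 96)]  |A|=2276.5912
3. ⊥bis P4·P1 via (16.655,55.58): [(0.449, 52.9789) (22.321, 0) (30, 0) (30, 57.7219)]  |A|=1056.2825
4. ⊥bis P4·P2 via (21.915,40.01): [(5.644, 40.3953) (22.321, 0) (30, 0) (30, 39.8185)]  |A|=640.007
5. ⊥bis P4·P3 via (22.095,17.01): [(5.644, 40.3953) (15.4809, 16.5682) (30, 17.538) (30, 39.8185)]  |A|=449.0756
6. ⊥bis P4·P5 via (18.74,16.94): [(5.644, 40.3953) (14.753, 18.3315) (19.1106, 16.8107) (30, 17.538) (30, 39.8185)]  |A|=445.7873
7. ⊥bis P4·P6 via (12.995,52.93): [(5.644, 40.3953) (14.753, 18.3315) (19.1106, 16.8107) (30, 17.538) (30, 39.8185)]  |A|=445.7873
8. ⊥bis P4·P7 via (15.71,34.59): [(24.4773, 39.9493) (9.5862, 30.8466) (14.753, 18.3315) (19.1106, 16.8107) (30, 17.538) (30, 39.8185)]  |A|=356.7495
9. ⊥bis P4·P8 via (24.505,31.405): [(16.5226, 35.0868) (9.5862, 30.8466) (14.753, 18.3315) (19.1106, 16.8107) (30, 17.538) (30, 28.8705)]  |A|=269.0268
10. ⊥bis P4·P9 via (18.245,36.665): [(16.5226, 35.0868) (9.5862, 30.8466) (14.753, 18.3315) (19.1106, 16.8107) (30, 17.538) (30, 28.8705)]  |A|=269.0268
11. canonical 6-gon: [(16.5226, 35.0868) (9.5862, 30.8466) (14.753, 18.3315) (19.1106, 16.8107) (30, 17.538) (30, 28.8705)]
12. shoelace: 269.0268

Area of P4's cell: 269.0268 (6 vertices)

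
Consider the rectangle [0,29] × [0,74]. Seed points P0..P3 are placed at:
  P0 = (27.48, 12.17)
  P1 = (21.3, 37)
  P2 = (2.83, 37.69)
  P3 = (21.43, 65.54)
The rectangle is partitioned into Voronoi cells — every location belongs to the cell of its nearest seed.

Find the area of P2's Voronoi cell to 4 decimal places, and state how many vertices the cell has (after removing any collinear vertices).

Area of P2's cell: 476.5358 (4 vertices)

1. box [0,29]×[0,74]: [(0, 0) (29, 0) (29, 74) (0, 74)]
2. ⊥bis P2·P0 via (15.155,24.93): [(0, 10.2916) (29, 38.303) (29, 74) (0, 74)]  |A|=1441.3774
3. ⊥bis P2·P1 via (12.065,37.345): [(0, 10.2916) (11.4682, 21.3689) (13.4344, 74) (0, 74)]  |A|=718.8417
4. ⊥bis P2·P3 via (12.13,51.615): [(0, 59.7162) (0, 10.2916) (11.4682, 21.3689) (12.5867, 51.31)]  |A|=476.5358
5. canonical 4-gon: [(0, 59.7162) (0, 10.2916) (11.4682, 21.3689) (12.5867, 51.31)]
6. shoelace: 476.5358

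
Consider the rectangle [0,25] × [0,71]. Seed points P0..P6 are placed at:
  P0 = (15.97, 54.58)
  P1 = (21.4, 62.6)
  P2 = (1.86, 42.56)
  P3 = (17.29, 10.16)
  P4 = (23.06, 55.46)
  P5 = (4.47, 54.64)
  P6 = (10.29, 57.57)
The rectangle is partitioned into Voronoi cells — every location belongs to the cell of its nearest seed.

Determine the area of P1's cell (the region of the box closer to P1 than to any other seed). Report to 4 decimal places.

1. box [0,25]×[0,71]: [(0, 0) (25, 0) (25, 71) (0, 71)]
2. ⊥bis P1·P0 via (18.685,58.59): [(25, 54.3144) (25, 71) (0.3557, 71)]  |A|=205.6028
3. ⊥bis P1·P2 via (11.63,52.58): [(25, 54.3144) (25, 71) (0.3557, 71)]  |A|=205.6028
4. ⊥bis P1·P3 via (19.345,36.38): [(25, 54.3144) (25, 71) (0.3557, 71)]  |A|=205.6028
5. ⊥bis P1·P4 via (22.23,59.03): [(19.1074, 58.304) (25, 59.674) (25, 71) (0.3557, 71)]  |A|=189.8118
6. ⊥bis P1·P5 via (12.935,58.62): [(10.2705, 64.2871) (19.1074, 58.304) (25, 59.674) (25, 71) (7.1143, 71)]  |A|=167.1269
7. ⊥bis P1·P6 via (15.845,60.085): [(15.5657, 60.702) (19.1074, 58.304) (25, 59.674) (25, 71) (10.9033, 71)]  |A|=135.502
8. canonical 5-gon: [(15.5657, 60.702) (19.1074, 58.304) (25, 59.674) (25, 71) (10.9033, 71)]
9. shoelace: 135.502

Area of P1's cell: 135.5020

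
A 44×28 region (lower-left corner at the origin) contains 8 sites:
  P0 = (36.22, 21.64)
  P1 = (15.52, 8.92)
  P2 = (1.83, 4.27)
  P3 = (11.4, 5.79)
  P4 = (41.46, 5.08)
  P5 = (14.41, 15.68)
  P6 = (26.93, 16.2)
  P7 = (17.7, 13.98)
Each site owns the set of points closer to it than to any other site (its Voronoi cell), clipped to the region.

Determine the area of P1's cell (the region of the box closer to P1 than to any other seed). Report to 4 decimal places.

Area of P1's cell: 116.9621

1. box [0,44]×[0,28]: [(0, 0) (44, 0) (44, 28) (0, 28)]
2. ⊥bis P1·P0 via (25.87,15.28): [(0, 0) (35.2594, 0) (18.0537, 28) (0, 28)]  |A|=746.3834
3. ⊥bis P1·P2 via (8.675,6.595): [(10.9151, 0) (35.2594, 0) (18.0537, 28) (1.4045, 28)]  |A|=573.9094
4. ⊥bis P1·P3 via (13.46,7.355): [(4.3388, 19.3612) (19.0477, 0) (35.2594, 0) (18.0537, 28) (1.4045, 28)]  |A|=495.1811
5. ⊥bis P1·P4 via (28.49,7): [(4.3388, 19.3612) (19.0477, 0) (27.4538, 0) (28.9691, 10.2366) (18.0537, 28) (1.4045, 28)]  |A|=455.2292
6. ⊥bis P1·P5 via (14.965,12.3): [(10.2868, 11.5318) (19.0477, 0) (27.4538, 0) (28.9691, 10.2366) (26.5339, 14.1996)]  |A|=180.5141
7. ⊥bis P1·P6 via (21.225,12.56): [(20.7815, 13.2551) (10.2868, 11.5318) (19.0477, 0) (27.4538, 0) (27.7899, 2.2708)]  |A|=133.5753
8. ⊥bis P1·P7 via (16.61,11.45): [(23.9512, 8.2872) (14.7276, 12.261) (10.2868, 11.5318) (19.0477, 0) (27.4538, 0) (27.7899, 2.2708)]  |A|=116.9621
9. canonical 6-gon: [(23.9512, 8.2872) (14.7276, 12.261) (10.2868, 11.5318) (19.0477, 0) (27.4538, 0) (27.7899, 2.2708)]
10. shoelace: 116.9621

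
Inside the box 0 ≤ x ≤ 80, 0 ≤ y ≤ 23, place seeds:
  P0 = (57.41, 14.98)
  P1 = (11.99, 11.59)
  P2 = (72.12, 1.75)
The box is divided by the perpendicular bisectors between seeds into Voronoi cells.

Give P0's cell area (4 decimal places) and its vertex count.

Area of P0's cell: 753.2812 (4 vertices)

1. box [0,80]×[0,23]: [(0, 0) (80, 0) (80, 23) (0, 23)]
2. ⊥bis P0·P1 via (34.7,13.285): [(35.6915, 0) (80, 0) (80, 23) (33.9749, 23)]  |A|=1038.8358
3. ⊥bis P0·P2 via (64.765,8.365): [(35.6915, 0) (57.2416, 0) (77.9275, 23) (33.9749, 23)]  |A|=753.2812
4. canonical 4-gon: [(35.6915, 0) (57.2416, 0) (77.9275, 23) (33.9749, 23)]
5. shoelace: 753.2812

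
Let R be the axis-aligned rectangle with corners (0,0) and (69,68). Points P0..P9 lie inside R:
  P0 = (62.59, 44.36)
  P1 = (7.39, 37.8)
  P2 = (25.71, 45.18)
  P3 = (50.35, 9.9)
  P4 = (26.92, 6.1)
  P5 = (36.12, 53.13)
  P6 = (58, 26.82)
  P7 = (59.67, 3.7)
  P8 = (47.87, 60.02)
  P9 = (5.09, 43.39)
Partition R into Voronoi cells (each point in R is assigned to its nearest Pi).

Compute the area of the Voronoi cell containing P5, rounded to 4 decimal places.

1. box [0,69]×[0,68]: [(0, 0) (69, 0) (69, 68) (0, 68)]
2. ⊥bis P5·P0 via (49.355,48.745): [(0, 0) (33.2049, 0) (55.7345, 68) (0, 68)]  |A|=3023.9402
3. ⊥bis P5·P1 via (21.755,45.465): [(38.1119, 14.8105) (55.7345, 68) (9.7306, 68)]  |A|=1223.4632
4. ⊥bis P5·P2 via (30.915,49.155): [(43.8703, 32.1909) (55.7345, 68) (16.5233, 68)]  |A|=702.0603
5. ⊥bis P5·P3 via (43.235,31.515): [(43.8703, 32.1909) (55.7345, 68) (16.5233, 68)]  |A|=702.0603
6. ⊥bis P5·P4 via (31.52,29.615): [(43.8703, 32.1909) (55.7345, 68) (16.5233, 68)]  |A|=702.0603
7. ⊥bis P5·P6 via (47.06,39.975): [(41.4736, 35.3292) (46.2171, 39.274) (55.7345, 68) (16.5233, 68)]  |A|=689.8897
8. ⊥bis P5·P7 via (47.895,28.415): [(41.4736, 35.3292) (46.2171, 39.274) (55.7345, 68) (16.5233, 68)]  |A|=689.8897
9. ⊥bis P5·P8 via (41.995,56.575): [(41.4736, 35.3292) (46.2171, 39.274) (48.3554, 45.7281) (35.2956, 68) (16.5233, 68)]  |A|=462.2823
10. ⊥bis P5·P9 via (20.605,48.26): [(41.4736, 35.3292) (46.2171, 39.274) (48.3554, 45.7281) (35.2956, 68) (16.5233, 68)]  |A|=462.2823
11. canonical 5-gon: [(41.4736, 35.3292) (46.2171, 39.274) (48.3554, 45.7281) (35.2956, 68) (16.5233, 68)]
12. shoelace: 462.2823

Area of P5's cell: 462.2823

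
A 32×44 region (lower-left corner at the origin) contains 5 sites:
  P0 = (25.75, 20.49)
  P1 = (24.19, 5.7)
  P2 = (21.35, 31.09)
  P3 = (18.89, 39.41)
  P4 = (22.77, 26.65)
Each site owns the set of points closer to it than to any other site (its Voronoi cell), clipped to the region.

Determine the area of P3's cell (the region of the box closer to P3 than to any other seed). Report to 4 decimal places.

1. box [0,32]×[0,44]: [(0, 0) (32, 0) (32, 44) (0, 44)]
2. ⊥bis P3·P0 via (22.32,29.95): [(0, 21.8572) (32, 33.4598) (32, 44) (0, 44)]  |A|=522.928
3. ⊥bis P3·P1 via (21.54,22.555): [(0, 21.8572) (32, 33.4598) (32, 44) (0, 44)]  |A|=522.928
4. ⊥bis P3·P2 via (20.12,35.25): [(0, 29.3011) (32, 38.7626) (32, 44) (0, 44)]  |A|=318.9815
5. ⊥bis P3·P4 via (20.83,33.03): [(0, 29.3011) (32, 38.7626) (32, 44) (0, 44)]  |A|=318.9815
6. canonical 4-gon: [(0, 29.3011) (32, 38.7626) (32, 44) (0, 44)]
7. shoelace: 318.9815

Area of P3's cell: 318.9815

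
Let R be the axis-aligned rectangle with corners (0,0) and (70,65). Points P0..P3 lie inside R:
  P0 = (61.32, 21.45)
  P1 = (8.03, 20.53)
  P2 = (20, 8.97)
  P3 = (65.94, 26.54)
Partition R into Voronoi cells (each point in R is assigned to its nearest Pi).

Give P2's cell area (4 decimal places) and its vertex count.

Area of P2's cell: 815.8736 (4 vertices)

1. box [0,70]×[0,65]: [(0, 0) (70, 0) (70, 65) (0, 65)]
2. ⊥bis P2·P0 via (40.66,15.21): [(0, 0) (45.2539, 0) (25.6218, 65) (0, 65)]  |A|=2303.4603
3. ⊥bis P2·P1 via (14.015,14.75): [(0, 0.2379) (0, 0) (45.2539, 0) (34.418, 35.8766)]  |A|=815.8736
4. ⊥bis P2·P3 via (42.97,17.755): [(0, 0.2379) (0, 0) (45.2539, 0) (34.418, 35.8766)]  |A|=815.8736
5. canonical 4-gon: [(0, 0.2379) (0, 0) (45.2539, 0) (34.418, 35.8766)]
6. shoelace: 815.8736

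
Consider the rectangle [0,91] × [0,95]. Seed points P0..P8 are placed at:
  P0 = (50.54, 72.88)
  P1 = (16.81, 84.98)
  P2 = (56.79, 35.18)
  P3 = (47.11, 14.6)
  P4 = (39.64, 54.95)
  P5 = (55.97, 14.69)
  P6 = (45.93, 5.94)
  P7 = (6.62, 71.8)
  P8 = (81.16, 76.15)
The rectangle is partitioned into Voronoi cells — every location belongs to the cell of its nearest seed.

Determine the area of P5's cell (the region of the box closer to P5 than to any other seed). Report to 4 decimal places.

Area of P5's cell: 920.3728

1. box [0,91]×[0,95]: [(0, 0) (91, 0) (91, 95) (0, 95)]
2. ⊥bis P5·P0 via (53.255,43.785): [(0, 38.8155) (0, 0) (91, 0) (91, 47.3072)]  |A|=3918.5821
3. ⊥bis P5·P1 via (36.39,49.835): [(19.9526, 40.6774) (0, 29.5614) (0, 0) (91, 0) (91, 47.3072)]  |A|=3826.2602
4. ⊥bis P5·P2 via (56.38,24.935): [(0, 27.1913) (0, 0) (91, 0) (91, 23.5495)]  |A|=2308.7075
5. ⊥bis P5·P3 via (51.54,14.645): [(51.4335, 25.133) (51.6888, 0) (91, 0) (91, 23.5495)]  |A|=959.8904
6. ⊥bis P5·P4 via (47.805,34.82): [(51.4335, 25.133) (51.6888, 0) (91, 0) (91, 23.5495)]  |A|=959.8904
7. ⊥bis P5·P6 via (50.95,10.315): [(51.4335, 25.133) (51.5915, 9.579) (59.9397, 0) (91, 0) (91, 23.5495)]  |A|=920.3728
8. ⊥bis P5·P7 via (31.295,43.245): [(51.4335, 25.133) (51.5915, 9.579) (59.9397, 0) (91, 0) (91, 23.5495)]  |A|=920.3728
9. ⊥bis P5·P8 via (68.565,45.42): [(51.4335, 25.133) (51.5915, 9.579) (59.9397, 0) (91, 0) (91, 23.5495)]  |A|=920.3728
10. canonical 5-gon: [(51.4335, 25.133) (51.5915, 9.579) (59.9397, 0) (91, 0) (91, 23.5495)]
11. shoelace: 920.3728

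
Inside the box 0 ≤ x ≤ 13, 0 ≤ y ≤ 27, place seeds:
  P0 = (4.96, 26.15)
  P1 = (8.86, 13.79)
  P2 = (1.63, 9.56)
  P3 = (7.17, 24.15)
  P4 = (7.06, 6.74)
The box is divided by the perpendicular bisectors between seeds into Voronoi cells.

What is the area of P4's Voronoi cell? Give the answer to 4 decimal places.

Area of P4's cell: 102.4009

1. box [0,13]×[0,27]: [(0, 0) (13, 0) (13, 27) (0, 27)]
2. ⊥bis P4·P0 via (6.01,16.445): [(0, 15.7948) (0, 0) (13, 0) (13, 17.2013)]  |A|=214.4742
3. ⊥bis P4·P1 via (7.96,10.265): [(0, 12.2973) (0, 0) (13, 0) (13, 8.9782)]  |A|=138.291
4. ⊥bis P4·P2 via (4.345,8.15): [(5.738, 10.8323) (0.1124, 0) (13, 0) (13, 8.9782)]  |A|=102.4009
5. ⊥bis P4·P3 via (7.115,15.445): [(5.738, 10.8323) (0.1124, 0) (13, 0) (13, 8.9782)]  |A|=102.4009
6. canonical 4-gon: [(5.738, 10.8323) (0.1124, 0) (13, 0) (13, 8.9782)]
7. shoelace: 102.4009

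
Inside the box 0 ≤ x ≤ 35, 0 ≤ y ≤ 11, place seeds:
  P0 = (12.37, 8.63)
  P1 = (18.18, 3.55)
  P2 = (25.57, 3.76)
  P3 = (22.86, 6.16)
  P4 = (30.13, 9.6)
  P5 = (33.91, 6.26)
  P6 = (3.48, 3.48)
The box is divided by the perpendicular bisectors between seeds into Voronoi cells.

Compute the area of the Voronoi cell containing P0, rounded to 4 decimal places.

1. box [0,35]×[0,11]: [(0, 0) (35, 0) (35, 11) (0, 11)]
2. ⊥bis P0·P1 via (15.275,6.09): [(0, 0) (9.9502, 0) (19.5681, 11) (0, 11)]  |A|=162.3504
3. ⊥bis P0·P2 via (18.97,6.195): [(0, 0) (9.9502, 0) (19.5681, 11) (0, 11)]  |A|=162.3504
4. ⊥bis P0·P3 via (17.615,7.395): [(0, 0) (9.9502, 0) (18.0569, 9.2716) (18.4638, 11) (0, 11)]  |A|=161.3962
5. ⊥bis P0·P4 via (21.25,9.115): [(0, 0) (9.9502, 0) (18.0569, 9.2716) (18.4638, 11) (0, 11)]  |A|=161.3962
6. ⊥bis P0·P5 via (23.14,7.445): [(0, 0) (9.9502, 0) (18.0569, 9.2716) (18.4638, 11) (0, 11)]  |A|=161.3962
7. ⊥bis P0·P6 via (7.925,6.055): [(10.8419, 1.0198) (18.0569, 9.2716) (18.4638, 11) (5.0603, 11)]  |A|=71.4405
8. canonical 4-gon: [(10.8419, 1.0198) (18.0569, 9.2716) (18.4638, 11) (5.0603, 11)]
9. shoelace: 71.4405

Area of P0's cell: 71.4405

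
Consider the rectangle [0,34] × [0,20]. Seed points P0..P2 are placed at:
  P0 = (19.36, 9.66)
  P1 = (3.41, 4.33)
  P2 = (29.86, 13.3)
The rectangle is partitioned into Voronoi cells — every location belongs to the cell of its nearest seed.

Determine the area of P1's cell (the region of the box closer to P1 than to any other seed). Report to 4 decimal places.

Area of P1's cell: 207.6164

1. box [0,34]×[0,20]: [(0, 0) (34, 0) (34, 20) (0, 20)]
2. ⊥bis P1·P0 via (11.385,6.995): [(0, 0) (13.7225, 0) (7.0391, 20) (0, 20)]  |A|=207.6164
3. ⊥bis P1·P2 via (16.635,8.815): [(0, 0) (13.7225, 0) (7.0391, 20) (0, 20)]  |A|=207.6164
4. canonical 4-gon: [(0, 0) (13.7225, 0) (7.0391, 20) (0, 20)]
5. shoelace: 207.6164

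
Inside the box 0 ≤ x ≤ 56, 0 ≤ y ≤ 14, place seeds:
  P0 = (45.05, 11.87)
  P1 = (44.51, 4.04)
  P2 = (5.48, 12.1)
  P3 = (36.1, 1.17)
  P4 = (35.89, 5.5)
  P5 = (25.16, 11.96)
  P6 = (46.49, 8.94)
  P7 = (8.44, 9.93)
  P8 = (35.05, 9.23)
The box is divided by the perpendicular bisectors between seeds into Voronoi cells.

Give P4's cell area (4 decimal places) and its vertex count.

1. box [0,56]×[0,14]: [(0, 0) (56, 0) (56, 14) (0, 14)]
2. ⊥bis P4·P0 via (40.47,8.685): [(0, 0) (46.5097, 0) (36.7739, 14) (0, 14)]  |A|=582.9848
3. ⊥bis P4·P1 via (40.2,4.77): [(0, 0) (39.3921, 0) (40.7861, 8.2304) (36.7739, 14) (0, 14)]  |A|=553.6944
4. ⊥bis P4·P2 via (20.685,8.8): [(18.7751, 0) (39.3921, 0) (40.7861, 8.2304) (36.7739, 14) (21.8136, 14)]  |A|=269.5736
5. ⊥bis P4·P3 via (35.995,3.335): [(19.3234, 2.5264) (39.9898, 3.5287) (40.7861, 8.2304) (36.7739, 14) (21.8136, 14)]  |A|=207.3662
6. ⊥bis P4·P5 via (30.525,8.73): [(27.0147, 2.8995) (39.9898, 3.5287) (40.7861, 8.2304) (36.7739, 14) (33.6978, 14)]  |A|=97.7467
7. ⊥bis P4·P6 via (41.19,7.22): [(27.0147, 2.8995) (39.9898, 3.5287) (40.7861, 8.2304) (36.7739, 14) (33.6978, 14)]  |A|=97.7467
8. ⊥bis P4·P7 via (22.165,7.715): [(27.0147, 2.8995) (39.9898, 3.5287) (40.7861, 8.2304) (36.7739, 14) (33.6978, 14)]  |A|=97.7467
9. ⊥bis P4·P8 via (35.47,7.365): [(28.7987, 5.8626) (27.0147, 2.8995) (39.9898, 3.5287) (40.7861, 8.2304) (40.5866, 8.5173)]  |A|=47.8553
10. canonical 5-gon: [(28.7987, 5.8626) (27.0147, 2.8995) (39.9898, 3.5287) (40.7861, 8.2304) (40.5866, 8.5173)]
11. shoelace: 47.8553

Area of P4's cell: 47.8553 (5 vertices)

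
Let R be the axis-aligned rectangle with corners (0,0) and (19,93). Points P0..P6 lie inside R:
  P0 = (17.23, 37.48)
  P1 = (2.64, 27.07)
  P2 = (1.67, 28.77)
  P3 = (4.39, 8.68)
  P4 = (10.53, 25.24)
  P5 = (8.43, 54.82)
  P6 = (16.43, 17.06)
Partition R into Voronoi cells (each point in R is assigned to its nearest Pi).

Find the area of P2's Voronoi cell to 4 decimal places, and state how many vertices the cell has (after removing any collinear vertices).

1. box [0,19]×[0,93]: [(0, 0) (19, 0) (19, 93) (0, 93)]
2. ⊥bis P2·P0 via (9.45,33.125): [(0, 50.007) (0, 0) (19, 0) (19, 16.0644)]  |A|=627.6779
3. ⊥bis P2·P1 via (2.155,27.92): [(9.8923, 32.3348) (0, 50.007) (0, 26.6904)]  |A|=115.3276
4. ⊥bis P2·P3 via (3.03,18.725): [(9.8923, 32.3348) (0, 50.007) (0, 26.6904)]  |A|=115.3276
5. ⊥bis P2·P4 via (6.1,27.005): [(7.7325, 31.1025) (8.9174, 34.0765) (0, 50.007) (0, 26.6904)]  |A|=112.846
6. ⊥bis P2·P5 via (5.05,41.795): [(7.7325, 31.1025) (8.9174, 34.0765) (4.5198, 41.9326) (0, 43.1055) (0, 26.6904)]  |A|=97.2494
7. ⊥bis P2·P6 via (9.05,22.915): [(7.7325, 31.1025) (8.9174, 34.0765) (4.5198, 41.9326) (0, 43.1055) (0, 26.6904)]  |A|=97.2494
8. canonical 5-gon: [(7.7325, 31.1025) (8.9174, 34.0765) (4.5198, 41.9326) (0, 43.1055) (0, 26.6904)]
9. shoelace: 97.2494

Area of P2's cell: 97.2494 (5 vertices)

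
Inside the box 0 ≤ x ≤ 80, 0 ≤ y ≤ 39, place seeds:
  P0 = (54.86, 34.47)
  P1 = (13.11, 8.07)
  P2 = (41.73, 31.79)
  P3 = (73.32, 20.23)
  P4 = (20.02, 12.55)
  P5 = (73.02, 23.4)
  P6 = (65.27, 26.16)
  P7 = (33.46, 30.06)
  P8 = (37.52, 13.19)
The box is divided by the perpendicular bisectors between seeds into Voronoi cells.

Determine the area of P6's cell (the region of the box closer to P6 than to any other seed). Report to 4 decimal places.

Area of P6's cell: 318.6904

1. box [0,80]×[0,39]: [(0, 0) (80, 0) (80, 39) (0, 39)]
2. ⊥bis P6·P0 via (60.065,30.315): [(35.8654, 0) (80, 0) (80, 39) (66.998, 39)]  |A|=1114.1637
3. ⊥bis P6·P1 via (39.19,17.115): [(42.3211, 8.087) (45.1258, 0) (80, 0) (80, 39) (66.998, 39)]  |A|=1076.7193
4. ⊥bis P6·P2 via (53.5,28.975): [(51.1493, 19.1462) (46.5701, 0) (80, 0) (80, 39) (66.998, 39)]  |A|=1011.6865
5. ⊥bis P6·P3 via (69.295,23.195): [(51.1493, 19.1462) (46.5701, 0) (52.2085, 0) (80, 37.7271) (80, 39) (66.998, 39)]  |A|=487.4403
6. ⊥bis P6·P4 via (42.645,19.355): [(51.1493, 19.1462) (47.4101, 3.5121) (48.4665, 0) (52.2085, 0) (80, 37.7271) (80, 39) (66.998, 39)]  |A|=484.1102
7. ⊥bis P6·P5 via (69.145,24.78): [(51.1493, 19.1462) (47.4101, 3.5121) (48.4665, 0) (52.2085, 0) (67.9119, 21.3174) (74.2092, 39) (66.998, 39)]  |A|=425.2179
8. ⊥bis P6·P7 via (49.365,28.11): [(51.1493, 19.1462) (47.4101, 3.5121) (48.4665, 0) (52.2085, 0) (67.9119, 21.3174) (74.2092, 39) (66.998, 39)]  |A|=425.2179
9. ⊥bis P6·P8 via (51.395,19.675): [(51.4601, 19.5356) (57.3369, 6.9619) (67.9119, 21.3174) (74.2092, 39) (66.998, 39)]  |A|=318.6904
10. canonical 5-gon: [(51.4601, 19.5356) (57.3369, 6.9619) (67.9119, 21.3174) (74.2092, 39) (66.998, 39)]
11. shoelace: 318.6904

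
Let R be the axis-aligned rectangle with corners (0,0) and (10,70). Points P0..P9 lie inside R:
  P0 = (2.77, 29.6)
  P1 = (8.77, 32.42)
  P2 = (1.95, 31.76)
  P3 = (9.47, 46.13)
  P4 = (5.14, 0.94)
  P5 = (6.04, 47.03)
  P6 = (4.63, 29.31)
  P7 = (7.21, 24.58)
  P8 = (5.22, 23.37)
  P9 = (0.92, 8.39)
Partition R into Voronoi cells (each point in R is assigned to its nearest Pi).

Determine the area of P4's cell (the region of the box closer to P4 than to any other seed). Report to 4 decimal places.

Area of P4's cell: 57.8089

1. box [0,10]×[0,70]: [(0, 0) (10, 0) (10, 70) (0, 70)]
2. ⊥bis P4·P0 via (3.955,15.27): [(0, 14.9429) (0, 0) (10, 0) (10, 15.7699)]  |A|=153.5641
3. ⊥bis P4·P1 via (6.955,16.68): [(0, 14.9429) (0, 0) (10, 0) (10, 15.7699)]  |A|=153.5641
4. ⊥bis P4·P2 via (3.545,16.35): [(0, 14.9429) (0, 0) (10, 0) (10, 15.7699)]  |A|=153.5641
5. ⊥bis P4·P3 via (7.305,23.535): [(0, 14.9429) (0, 0) (10, 0) (10, 15.7699)]  |A|=153.5641
6. ⊥bis P4·P5 via (5.59,23.985): [(0, 14.9429) (0, 0) (10, 0) (10, 15.7699)]  |A|=153.5641
7. ⊥bis P4·P6 via (4.885,15.125): [(1.4561, 15.0634) (0, 14.9429) (0, 0) (10, 0) (10, 15.217)]  |A|=151.2021
8. ⊥bis P4·P7 via (6.175,12.76): [(0, 13.3007) (0, 0) (10, 0) (10, 12.4251)]  |A|=128.6289
9. ⊥bis P4·P8 via (5.18,12.155): [(0, 12.1735) (0, 0) (10, 0) (10, 12.1378)]  |A|=121.5564
10. ⊥bis P4·P9 via (3.03,4.665): [(0, 2.9487) (0, 0) (10, 0) (10, 8.6131)]  |A|=57.8089
11. canonical 4-gon: [(0, 2.9487) (0, 0) (10, 0) (10, 8.6131)]
12. shoelace: 57.8089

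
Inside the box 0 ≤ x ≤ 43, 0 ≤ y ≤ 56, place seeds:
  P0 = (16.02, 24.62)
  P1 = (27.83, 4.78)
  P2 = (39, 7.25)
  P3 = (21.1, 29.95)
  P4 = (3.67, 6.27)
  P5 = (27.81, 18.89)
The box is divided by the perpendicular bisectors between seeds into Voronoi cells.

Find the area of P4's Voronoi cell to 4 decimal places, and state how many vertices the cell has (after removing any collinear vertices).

1. box [0,43]×[0,56]: [(0, 0) (43, 0) (43, 56) (0, 56)]
2. ⊥bis P4·P0 via (9.845,15.445): [(0, 22.0709) (0, 0) (32.7936, 0)]  |A|=361.893
3. ⊥bis P4·P1 via (15.75,5.525): [(16.1021, 11.2338) (0, 22.0709) (0, 0) (15.4093, 0)]  |A|=264.2464
4. ⊥bis P4·P2 via (21.335,6.76): [(16.1021, 11.2338) (0, 22.0709) (0, 0) (15.4093, 0)]  |A|=264.2464
5. ⊥bis P4·P3 via (12.385,18.11): [(16.1021, 11.2338) (0, 22.0709) (0, 0) (15.4093, 0)]  |A|=264.2464
6. ⊥bis P4·P5 via (15.74,12.58): [(16.1021, 11.2338) (0, 22.0709) (0, 0) (15.4093, 0)]  |A|=264.2464
7. canonical 4-gon: [(16.1021, 11.2338) (0, 22.0709) (0, 0) (15.4093, 0)]
8. shoelace: 264.2464

Area of P4's cell: 264.2464 (4 vertices)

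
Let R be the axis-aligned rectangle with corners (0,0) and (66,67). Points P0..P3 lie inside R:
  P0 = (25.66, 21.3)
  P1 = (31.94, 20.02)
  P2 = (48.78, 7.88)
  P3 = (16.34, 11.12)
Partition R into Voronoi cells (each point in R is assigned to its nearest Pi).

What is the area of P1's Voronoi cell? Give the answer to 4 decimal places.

1. box [0,66]×[0,67]: [(0, 0) (66, 0) (66, 67) (0, 67)]
2. ⊥bis P1·P0 via (28.8,20.66): [(24.589, 0) (66, 0) (66, 67) (38.2451, 67)]  |A|=2317.0563
3. ⊥bis P1·P2 via (40.36,13.95): [(24.589, 0) (30.3034, 0) (66, 49.5165) (66, 67) (38.2451, 67)]  |A|=1433.2707
4. ⊥bis P1·P3 via (24.14,15.57): [(26.809, 10.8917) (31.8215, 2.1058) (66, 49.5165) (66, 67) (38.2451, 67)]  |A|=1390.2046
5. canonical 5-gon: [(26.809, 10.8917) (31.8215, 2.1058) (66, 49.5165) (66, 67) (38.2451, 67)]
6. shoelace: 1390.2046

Area of P1's cell: 1390.2046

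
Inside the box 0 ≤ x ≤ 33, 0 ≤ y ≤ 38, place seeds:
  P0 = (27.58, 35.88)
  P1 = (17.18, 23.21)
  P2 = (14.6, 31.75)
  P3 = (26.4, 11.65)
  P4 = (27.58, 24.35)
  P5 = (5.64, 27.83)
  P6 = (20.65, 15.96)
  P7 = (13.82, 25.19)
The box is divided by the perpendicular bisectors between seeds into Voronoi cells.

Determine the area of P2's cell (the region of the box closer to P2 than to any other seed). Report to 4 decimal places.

Area of P2's cell: 118.8856

1. box [0,33]×[0,38]: [(0, 0) (33, 0) (33, 38) (0, 38)]
2. ⊥bis P2·P0 via (21.09,33.815): [(0, 0) (31.8493, 0) (19.7584, 38) (0, 38)]  |A|=980.5468
3. ⊥bis P2·P1 via (15.89,27.48): [(0, 22.6795) (22.4729, 29.4687) (19.7584, 38) (0, 38)]  |A|=256.43
4. ⊥bis P2·P3 via (20.5,21.7): [(0, 22.6795) (22.4729, 29.4687) (19.7584, 38) (0, 38)]  |A|=256.43
5. ⊥bis P2·P4 via (21.09,28.05): [(0, 22.6795) (21.7794, 29.2592) (22.2673, 30.115) (19.7584, 38) (0, 38)]  |A|=256.1843
6. ⊥bis P2·P5 via (10.12,29.79): [(11.6862, 26.21) (21.7794, 29.2592) (22.2673, 30.115) (19.7584, 38) (6.5281, 38)]  |A|=128.1816
7. ⊥bis P2·P6 via (17.625,23.855): [(11.6862, 26.21) (21.7794, 29.2592) (22.2673, 30.115) (19.7584, 38) (6.5281, 38)]  |A|=128.1816
8. ⊥bis P2·P7 via (14.21,28.47): [(10.5048, 28.9106) (17.767, 28.0471) (21.7794, 29.2592) (22.2673, 30.115) (19.7584, 38) (6.5281, 38)]  |A|=118.8856
9. canonical 6-gon: [(10.5048, 28.9106) (17.767, 28.0471) (21.7794, 29.2592) (22.2673, 30.115) (19.7584, 38) (6.5281, 38)]
10. shoelace: 118.8856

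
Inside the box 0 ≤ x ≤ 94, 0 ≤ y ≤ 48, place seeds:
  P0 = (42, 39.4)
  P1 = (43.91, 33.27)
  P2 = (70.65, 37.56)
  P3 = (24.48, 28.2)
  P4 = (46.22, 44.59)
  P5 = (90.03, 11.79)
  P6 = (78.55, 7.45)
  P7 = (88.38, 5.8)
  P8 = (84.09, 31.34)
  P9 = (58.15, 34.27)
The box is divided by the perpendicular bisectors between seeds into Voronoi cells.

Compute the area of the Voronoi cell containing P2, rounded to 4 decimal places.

1. box [0,94]×[0,48]: [(0, 0) (94, 0) (94, 48) (0, 48)]
2. ⊥bis P2·P0 via (56.325,38.48): [(53.8537, 0) (94, 0) (94, 48) (56.9364, 48)]  |A|=1853.0378
3. ⊥bis P2·P1 via (57.28,35.415): [(56.4574, 40.5421) (62.9618, 0) (94, 0) (94, 48) (56.9364, 48)]  |A|=1668.4074
4. ⊥bis P2·P3 via (47.565,32.88): [(56.4574, 40.5421) (62.9618, 0) (94, 0) (94, 48) (56.9364, 48)]  |A|=1668.4074
5. ⊥bis P2·P4 via (58.435,41.075): [(57.1104, 36.472) (62.9618, 0) (94, 0) (94, 48) (60.4277, 48)]  |A|=1644.8736
6. ⊥bis P2·P5 via (80.34,24.675): [(57.1104, 36.472) (61.3002, 10.3564) (94, 34.9478) (94, 48) (60.4277, 48)]  |A|=912.7587
7. ⊥bis P2·P6 via (74.6,22.505): [(57.1104, 36.472) (59.9671, 18.6658) (78.984, 23.6552) (94, 34.9478) (94, 48) (60.4277, 48)]  |A|=830.424
8. ⊥bis P2·P7 via (79.515,21.68): [(57.1104, 36.472) (59.9671, 18.6658) (78.984, 23.6552) (94, 34.9478) (94, 48) (60.4277, 48)]  |A|=830.424
9. ⊥bis P2·P8 via (77.37,34.45): [(57.1104, 36.472) (59.9671, 18.6658) (71.4607, 21.6813) (83.6409, 48) (60.4277, 48)]  |A|=519.3531
10. ⊥bis P2·P9 via (64.4,35.915): [(68.3604, 20.8679) (71.4607, 21.6813) (83.6409, 48) (61.2192, 48)]  |A|=340.0175
11. canonical 4-gon: [(68.3604, 20.8679) (71.4607, 21.6813) (83.6409, 48) (61.2192, 48)]
12. shoelace: 340.0175

Area of P2's cell: 340.0175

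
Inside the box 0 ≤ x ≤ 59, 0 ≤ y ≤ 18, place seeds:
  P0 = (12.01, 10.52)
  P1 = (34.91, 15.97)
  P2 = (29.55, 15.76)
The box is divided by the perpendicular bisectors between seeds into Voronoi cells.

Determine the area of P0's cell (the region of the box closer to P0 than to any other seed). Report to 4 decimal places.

Area of P0's cell: 396.3025

1. box [0,59]×[0,18]: [(0, 0) (59, 0) (59, 18) (0, 18)]
2. ⊥bis P0·P1 via (23.46,13.245): [(0, 0) (26.6122, 0) (22.3284, 18) (0, 18)]  |A|=440.4649
3. ⊥bis P0·P2 via (20.78,13.14): [(0, 0) (24.7055, 0) (19.3281, 18) (0, 18)]  |A|=396.3025
4. canonical 4-gon: [(0, 0) (24.7055, 0) (19.3281, 18) (0, 18)]
5. shoelace: 396.3025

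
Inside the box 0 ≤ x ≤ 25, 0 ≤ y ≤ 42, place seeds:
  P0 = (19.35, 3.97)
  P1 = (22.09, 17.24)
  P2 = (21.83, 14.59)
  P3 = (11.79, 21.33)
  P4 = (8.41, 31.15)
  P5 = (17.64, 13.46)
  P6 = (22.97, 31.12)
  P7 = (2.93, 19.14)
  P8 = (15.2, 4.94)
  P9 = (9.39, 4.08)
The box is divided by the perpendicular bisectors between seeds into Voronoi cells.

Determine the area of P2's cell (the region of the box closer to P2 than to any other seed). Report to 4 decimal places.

1. box [0,25]×[0,42]: [(0, 0) (25, 0) (25, 42) (0, 42)]
2. ⊥bis P2·P0 via (20.59,9.28): [(0, 14.0882) (25, 8.2502) (25, 42) (0, 42)]  |A|=770.7702
3. ⊥bis P2·P1 via (21.96,15.915): [(0, 18.0696) (0, 14.0882) (25, 8.2502) (25, 15.6167)]  |A|=141.849
4. ⊥bis P2·P3 via (16.81,17.96): [(15.8402, 16.5154) (12.2849, 11.2194) (25, 8.2502) (25, 15.6167)]  |A|=72.6859
5. ⊥bis P2·P4 via (15.12,22.87): [(15.8402, 16.5154) (12.2849, 11.2194) (25, 8.2502) (25, 15.6167)]  |A|=72.6859
6. ⊥bis P2·P5 via (19.735,14.025): [(19.151, 16.1906) (21.0432, 9.1742) (25, 8.2502) (25, 15.6167)]  |A|=34.5507
7. ⊥bis P2·P6 via (22.4,22.855): [(19.151, 16.1906) (21.0432, 9.1742) (25, 8.2502) (25, 15.6167)]  |A|=34.5507
8. ⊥bis P2·P7 via (12.38,16.865): [(19.151, 16.1906) (21.0432, 9.1742) (25, 8.2502) (25, 15.6167)]  |A|=34.5507
9. ⊥bis P2·P8 via (18.515,9.765): [(19.151, 16.1906) (21.0432, 9.1742) (25, 8.2502) (25, 15.6167)]  |A|=34.5507
10. ⊥bis P2·P9 via (15.61,9.335): [(19.151, 16.1906) (21.0432, 9.1742) (25, 8.2502) (25, 15.6167)]  |A|=34.5507
11. canonical 4-gon: [(19.151, 16.1906) (21.0432, 9.1742) (25, 8.2502) (25, 15.6167)]
12. shoelace: 34.5507

Area of P2's cell: 34.5507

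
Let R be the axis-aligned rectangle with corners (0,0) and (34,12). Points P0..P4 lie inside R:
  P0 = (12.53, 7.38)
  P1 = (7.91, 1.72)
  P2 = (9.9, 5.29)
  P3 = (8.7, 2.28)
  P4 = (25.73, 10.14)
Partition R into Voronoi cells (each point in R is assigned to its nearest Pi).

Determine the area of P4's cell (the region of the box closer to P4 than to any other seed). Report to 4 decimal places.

Area of P4's cell: 171.5149

1. box [0,34]×[0,12]: [(0, 0) (34, 0) (34, 12) (0, 12)]
2. ⊥bis P4·P0 via (19.13,8.76): [(20.9616, 0) (34, 0) (34, 12) (18.4525, 12)]  |A|=171.5149
3. ⊥bis P4·P1 via (16.82,5.93): [(20.9616, 0) (34, 0) (34, 12) (18.4525, 12)]  |A|=171.5149
4. ⊥bis P4·P2 via (17.815,7.715): [(20.9616, 0) (34, 0) (34, 12) (18.4525, 12)]  |A|=171.5149
5. ⊥bis P4·P3 via (17.215,6.21): [(20.9616, 0) (34, 0) (34, 12) (18.4525, 12)]  |A|=171.5149
6. canonical 4-gon: [(20.9616, 0) (34, 0) (34, 12) (18.4525, 12)]
7. shoelace: 171.5149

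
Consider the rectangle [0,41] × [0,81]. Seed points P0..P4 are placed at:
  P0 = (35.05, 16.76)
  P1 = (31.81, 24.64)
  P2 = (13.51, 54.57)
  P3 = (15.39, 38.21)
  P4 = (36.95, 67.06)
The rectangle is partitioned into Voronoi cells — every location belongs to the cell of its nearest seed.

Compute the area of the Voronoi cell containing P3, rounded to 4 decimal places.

Area of P3's cell: 786.4378

1. box [0,41]×[0,81]: [(0, 0) (41, 0) (41, 81) (0, 81)]
2. ⊥bis P3·P0 via (25.22,27.485): [(0, 4.3696) (41, 41.9482) (41, 81) (0, 81)]  |A|=2371.4858
3. ⊥bis P3·P1 via (23.6,31.425): [(0, 4.3696) (5.1151, 9.0578) (41, 52.4794) (41, 81) (0, 81)]  |A|=2182.5296
4. ⊥bis P3·P2 via (14.45,46.39): [(0, 44.7295) (0, 4.3696) (5.1151, 9.0578) (38.2255, 49.1221)]  |A|=796.2392
5. ⊥bis P3·P4 via (26.17,52.635): [(31.8509, 48.3896) (0, 44.7295) (0, 4.3696) (5.1151, 9.0578) (35.4174, 45.7243)]  |A|=786.4378
6. canonical 5-gon: [(31.8509, 48.3896) (0, 44.7295) (0, 4.3696) (5.1151, 9.0578) (35.4174, 45.7243)]
7. shoelace: 786.4378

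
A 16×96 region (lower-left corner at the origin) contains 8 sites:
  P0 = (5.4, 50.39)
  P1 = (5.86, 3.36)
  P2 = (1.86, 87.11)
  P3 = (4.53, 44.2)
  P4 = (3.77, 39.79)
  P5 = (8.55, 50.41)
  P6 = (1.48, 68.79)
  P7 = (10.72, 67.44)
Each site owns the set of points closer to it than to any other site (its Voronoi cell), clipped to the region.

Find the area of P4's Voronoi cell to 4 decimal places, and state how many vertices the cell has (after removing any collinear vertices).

1. box [0,16]×[0,96]: [(0, 0) (16, 0) (16, 96) (0, 96)]
2. ⊥bis P4·P0 via (4.585,45.09): [(0, 45.7951) (0, 0) (16, 0) (16, 43.3347)]  |A|=713.0378
3. ⊥bis P4·P1 via (4.815,21.575): [(0, 45.7951) (0, 21.2988) (16, 22.2167) (16, 43.3347)]  |A|=364.9142
4. ⊥bis P4·P2 via (2.815,63.45): [(0, 45.7951) (0, 21.2988) (16, 22.2167) (16, 43.3347)]  |A|=364.9142
5. ⊥bis P4·P3 via (4.15,41.995): [(0, 42.7102) (0, 21.2988) (16, 22.2167) (16, 39.9528)]  |A|=313.1805
6. ⊥bis P4·P5 via (6.16,45.1): [(0, 42.7102) (0, 21.2988) (16, 22.2167) (16, 39.9528)]  |A|=313.1805
7. ⊥bis P4·P6 via (2.625,54.29): [(0, 42.7102) (0, 21.2988) (16, 22.2167) (16, 39.9528)]  |A|=313.1805
8. ⊥bis P4·P7 via (7.245,53.615): [(0, 42.7102) (0, 21.2988) (16, 22.2167) (16, 39.9528)]  |A|=313.1805
9. canonical 4-gon: [(0, 42.7102) (0, 21.2988) (16, 22.2167) (16, 39.9528)]
10. shoelace: 313.1805

Area of P4's cell: 313.1805 (4 vertices)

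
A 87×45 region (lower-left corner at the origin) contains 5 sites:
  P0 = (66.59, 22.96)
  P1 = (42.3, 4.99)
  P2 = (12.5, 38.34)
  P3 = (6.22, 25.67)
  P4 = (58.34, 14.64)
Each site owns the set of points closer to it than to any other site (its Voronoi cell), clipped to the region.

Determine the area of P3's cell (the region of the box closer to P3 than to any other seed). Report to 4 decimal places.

Area of P3's cell: 695.0429

1. box [0,87]×[0,45]: [(0, 0) (87, 0) (87, 45) (0, 45)]
2. ⊥bis P3·P0 via (36.405,24.315): [(0, 0) (35.3135, 0) (37.3335, 45) (0, 45)]  |A|=1634.5586
3. ⊥bis P3·P1 via (24.26,15.33): [(0, 0) (15.4733, 0) (36.9994, 37.5562) (37.3335, 45) (0, 45)]  |A|=1261.9974
4. ⊥bis P3·P2 via (9.36,32.005): [(0, 36.6444) (0, 0) (15.4733, 0) (28.4065, 22.5644)]  |A|=695.0429
5. ⊥bis P3·P4 via (32.28,20.155): [(0, 36.6444) (0, 0) (15.4733, 0) (28.4065, 22.5644)]  |A|=695.0429
6. canonical 4-gon: [(0, 36.6444) (0, 0) (15.4733, 0) (28.4065, 22.5644)]
7. shoelace: 695.0429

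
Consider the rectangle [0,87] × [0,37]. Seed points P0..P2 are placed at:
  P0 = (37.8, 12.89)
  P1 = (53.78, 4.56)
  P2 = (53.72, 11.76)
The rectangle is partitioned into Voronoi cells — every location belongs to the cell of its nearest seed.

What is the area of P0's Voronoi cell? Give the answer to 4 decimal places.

1. box [0,87]×[0,37]: [(0, 0) (87, 0) (87, 37) (0, 37)]
2. ⊥bis P0·P1 via (45.79,8.725): [(0, 0) (41.2419, 0) (60.5291, 37) (0, 37)]  |A|=1882.7627
3. ⊥bis P0·P2 via (45.76,12.325): [(0, 0) (41.2419, 0) (45.4595, 8.0909) (47.5114, 37) (0, 37)]  |A|=1694.5983
4. canonical 5-gon: [(0, 0) (41.2419, 0) (45.4595, 8.0909) (47.5114, 37) (0, 37)]
5. shoelace: 1694.5983

Area of P0's cell: 1694.5983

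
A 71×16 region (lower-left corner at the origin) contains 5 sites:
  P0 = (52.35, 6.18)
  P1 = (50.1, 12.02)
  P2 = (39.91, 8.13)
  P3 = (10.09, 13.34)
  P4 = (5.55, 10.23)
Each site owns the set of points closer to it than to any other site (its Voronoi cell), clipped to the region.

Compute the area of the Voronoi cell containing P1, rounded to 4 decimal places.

Area of P1's cell: 116.9674

1. box [0,71]×[0,16]: [(0, 0) (71, 0) (71, 16) (0, 16)]
2. ⊥bis P1·P0 via (51.225,9.1): [(0, 0) (27.6054, 0) (69.1343, 16) (0, 16)]  |A|=773.9182
3. ⊥bis P1·P2 via (45.005,10.075): [(46.127, 7.1359) (69.1343, 16) (42.7432, 16)]  |A|=116.9674
4. ⊥bis P1·P3 via (30.095,12.68): [(46.127, 7.1359) (69.1343, 16) (42.7432, 16)]  |A|=116.9674
5. ⊥bis P1·P4 via (27.825,11.125): [(46.127, 7.1359) (69.1343, 16) (42.7432, 16)]  |A|=116.9674
6. canonical 3-gon: [(46.127, 7.1359) (69.1343, 16) (42.7432, 16)]
7. shoelace: 116.9674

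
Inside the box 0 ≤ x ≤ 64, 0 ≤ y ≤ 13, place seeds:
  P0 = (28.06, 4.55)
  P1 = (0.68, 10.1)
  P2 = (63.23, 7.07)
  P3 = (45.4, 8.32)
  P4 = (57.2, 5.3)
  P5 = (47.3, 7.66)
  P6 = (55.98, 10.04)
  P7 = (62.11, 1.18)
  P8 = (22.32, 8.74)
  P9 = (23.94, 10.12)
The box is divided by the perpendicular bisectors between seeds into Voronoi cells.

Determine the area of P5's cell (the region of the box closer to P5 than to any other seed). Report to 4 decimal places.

Area of P5's cell: 72.8538

1. box [0,64]×[0,13]: [(0, 0) (64, 0) (64, 13) (0, 13)]
2. ⊥bis P5·P0 via (37.68,6.105): [(38.6668, 0) (64, 0) (64, 13) (36.5655, 13)]  |A|=342.99
3. ⊥bis P5·P1 via (23.99,8.88): [(38.6668, 0) (64, 0) (64, 13) (36.5655, 13)]  |A|=342.99
4. ⊥bis P5·P2 via (55.265,7.365): [(38.6668, 0) (54.9922, 0) (55.4737, 13) (36.5655, 13)]  |A|=229.0186
5. ⊥bis P5·P3 via (46.35,7.99): [(43.5745, 0) (54.9922, 0) (55.4737, 13) (48.0903, 13)]  |A|=122.207
6. ⊥bis P5·P4 via (52.25,6.48): [(43.5745, 0) (50.7053, 0) (53.8043, 13) (48.0903, 13)]  |A|=83.4905
7. ⊥bis P5·P6 via (51.64,8.85): [(43.5745, 0) (50.7053, 0) (52.2685, 6.5577) (50.5021, 13) (48.0903, 13)]  |A|=72.8538
8. ⊥bis P5·P7 via (54.705,4.42): [(43.5745, 0) (50.7053, 0) (52.2685, 6.5577) (50.5021, 13) (48.0903, 13)]  |A|=72.8538
9. ⊥bis P5·P8 via (34.81,8.2): [(43.5745, 0) (50.7053, 0) (52.2685, 6.5577) (50.5021, 13) (48.0903, 13)]  |A|=72.8538
10. ⊥bis P5·P9 via (35.62,8.89): [(43.5745, 0) (50.7053, 0) (52.2685, 6.5577) (50.5021, 13) (48.0903, 13)]  |A|=72.8538
11. canonical 5-gon: [(43.5745, 0) (50.7053, 0) (52.2685, 6.5577) (50.5021, 13) (48.0903, 13)]
12. shoelace: 72.8538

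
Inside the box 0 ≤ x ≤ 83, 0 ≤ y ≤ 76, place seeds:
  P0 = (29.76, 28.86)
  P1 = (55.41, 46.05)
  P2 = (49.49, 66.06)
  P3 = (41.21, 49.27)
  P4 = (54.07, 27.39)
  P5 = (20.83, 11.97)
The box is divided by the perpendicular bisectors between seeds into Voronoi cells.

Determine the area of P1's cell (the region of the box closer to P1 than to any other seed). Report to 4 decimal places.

Area of P1's cell: 839.4470

1. box [0,83]×[0,76]: [(0, 0) (83, 0) (83, 76) (0, 76)]
2. ⊥bis P1·P0 via (42.585,37.455): [(67.6864, 0) (83, 0) (83, 76) (16.7531, 76)]  |A|=3099.2987
3. ⊥bis P1·P2 via (52.45,56.055): [(33.8146, 50.5417) (67.6864, 0) (83, 0) (83, 65.0933)]  |A|=1987.8058
4. ⊥bis P1·P3 via (48.31,47.66): [(50.0528, 55.3458) (45.1336, 33.6522) (67.6864, 0) (83, 0) (83, 65.0933)]  |A|=1823.4892
5. ⊥bis P1·P4 via (54.74,36.72): [(50.0528, 55.3458) (45.972, 37.3496) (83, 34.6906) (83, 65.0933)]  |A|=839.447
6. ⊥bis P1·P5 via (38.12,29.01): [(50.0528, 55.3458) (45.972, 37.3496) (83, 34.6906) (83, 65.0933)]  |A|=839.447
7. canonical 4-gon: [(50.0528, 55.3458) (45.972, 37.3496) (83, 34.6906) (83, 65.0933)]
8. shoelace: 839.447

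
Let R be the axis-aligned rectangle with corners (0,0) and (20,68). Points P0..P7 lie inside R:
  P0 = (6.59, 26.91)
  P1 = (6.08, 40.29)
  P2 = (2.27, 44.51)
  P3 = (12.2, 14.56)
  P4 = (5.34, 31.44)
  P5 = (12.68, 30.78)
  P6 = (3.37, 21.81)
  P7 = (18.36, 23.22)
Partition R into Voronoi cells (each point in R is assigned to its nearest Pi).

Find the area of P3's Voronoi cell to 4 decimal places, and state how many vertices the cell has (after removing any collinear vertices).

1. box [0,20]×[0,68]: [(0, 0) (20, 0) (20, 68) (0, 68)]
2. ⊥bis P3·P0 via (9.395,20.735): [(0, 16.4673) (0, 0) (20, 0) (20, 25.5523)]  |A|=420.1964
3. ⊥bis P3·P1 via (9.14,27.425): [(0, 16.4673) (0, 0) (20, 0) (20, 25.5523)]  |A|=420.1964
4. ⊥bis P3·P2 via (7.235,29.535): [(0, 16.4673) (0, 0) (20, 0) (20, 25.5523)]  |A|=420.1964
5. ⊥bis P3·P4 via (8.77,23): [(0, 16.4673) (0, 0) (20, 0) (20, 25.5523)]  |A|=420.1964
6. ⊥bis P3·P5 via (12.44,22.67): [(13.5805, 22.6363) (0, 16.4673) (0, 0) (20, 0) (20, 22.4463)]  |A|=410.2267
7. ⊥bis P3·P6 via (7.785,18.185): [(13.5805, 22.6363) (10.1664, 21.0854) (0, 8.7034) (0, 0) (20, 0) (20, 22.4463)]  |A|=370.7611
8. ⊥bis P3·P7 via (15.28,18.89): [(11.4035, 21.6474) (10.1664, 21.0854) (0, 8.7034) (0, 0) (20, 0) (20, 15.5326)]  |A|=337.6637
9. canonical 6-gon: [(11.4035, 21.6474) (10.1664, 21.0854) (0, 8.7034) (0, 0) (20, 0) (20, 15.5326)]
10. shoelace: 337.6637

Area of P3's cell: 337.6637 (6 vertices)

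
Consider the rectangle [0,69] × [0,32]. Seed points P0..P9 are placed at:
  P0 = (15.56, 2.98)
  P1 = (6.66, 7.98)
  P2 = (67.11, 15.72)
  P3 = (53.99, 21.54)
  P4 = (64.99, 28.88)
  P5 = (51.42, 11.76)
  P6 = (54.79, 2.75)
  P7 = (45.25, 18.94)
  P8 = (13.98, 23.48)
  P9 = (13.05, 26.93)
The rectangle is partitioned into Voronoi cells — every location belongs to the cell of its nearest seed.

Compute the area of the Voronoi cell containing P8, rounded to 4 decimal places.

Area of P8's cell: 300.7416

1. box [0,69]×[0,32]: [(0, 0) (69, 0) (69, 32) (0, 32)]
2. ⊥bis P8·P0 via (14.77,13.23): [(0, 12.0916) (69, 17.4097) (69, 32) (0, 32)]  |A|=1190.2049
3. ⊥bis P8·P1 via (10.32,15.73): [(0, 20.6037) (15.4953, 13.2859) (69, 17.4097) (69, 32) (0, 32)]  |A|=1124.2562
4. ⊥bis P8·P2 via (40.545,19.6): [(0, 20.6037) (15.4953, 13.2859) (39.8975, 15.1667) (42.3561, 32) (0, 32)]  |A|=687.6956
5. ⊥bis P8·P3 via (33.985,22.51): [(0, 20.6037) (15.4953, 13.2859) (33.6054, 14.6817) (34.4451, 32) (0, 32)]  |A|=566.8315
6. ⊥bis P8·P4 via (39.485,26.18): [(0, 20.6037) (15.4953, 13.2859) (33.6054, 14.6817) (34.4451, 32) (0, 32)]  |A|=566.8315
7. ⊥bis P8·P5 via (32.7,17.62): [(0, 20.6037) (15.4953, 13.2859) (31.7351, 14.5376) (33.94, 21.5811) (34.4451, 32) (0, 32)]  |A|=560.4035
8. ⊥bis P8·P6 via (34.385,13.115): [(0, 20.6037) (15.4953, 13.2859) (31.7351, 14.5376) (33.94, 21.5811) (34.4451, 32) (0, 32)]  |A|=560.4035
9. ⊥bis P8·P7 via (29.615,21.21): [(0, 20.6037) (15.4953, 13.2859) (28.6113, 14.2968) (31.1816, 32) (0, 32)]  |A|=494.8603
10. ⊥bis P8·P9 via (13.515,25.205): [(0, 21.5618) (0, 20.6037) (15.4953, 13.2859) (28.6113, 14.2968) (30.8744, 29.8845)]  |A|=300.7416
11. canonical 5-gon: [(0, 21.5618) (0, 20.6037) (15.4953, 13.2859) (28.6113, 14.2968) (30.8744, 29.8845)]
12. shoelace: 300.7416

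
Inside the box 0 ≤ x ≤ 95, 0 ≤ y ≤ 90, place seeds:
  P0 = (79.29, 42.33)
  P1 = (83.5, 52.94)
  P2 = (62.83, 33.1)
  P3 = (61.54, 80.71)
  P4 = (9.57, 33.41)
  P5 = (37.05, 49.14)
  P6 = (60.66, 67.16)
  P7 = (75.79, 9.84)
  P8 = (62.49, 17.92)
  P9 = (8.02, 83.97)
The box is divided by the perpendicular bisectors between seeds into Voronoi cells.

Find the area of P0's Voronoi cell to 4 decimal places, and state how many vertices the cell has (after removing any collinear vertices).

1. box [0,95]×[0,90]: [(0, 0) (95, 0) (95, 90) (0, 90)]
2. ⊥bis P0·P1 via (81.395,47.635): [(0, 79.9322) (0, 0) (95, 0) (95, 42.2366)]  |A|=5803.0164
3. ⊥bis P0·P2 via (71.06,37.715): [(60.9477, 55.7484) (92.2088, 0) (95, 0) (95, 42.2366)]  |A|=796.9284
4. ⊥bis P0·P3 via (70.415,61.52): [(60.9477, 55.7484) (92.2088, 0) (95, 0) (95, 42.2366)]  |A|=796.9284
5. ⊥bis P0·P4 via (44.43,37.87): [(60.9477, 55.7484) (92.2088, 0) (95, 0) (95, 42.2366)]  |A|=796.9284
6. ⊥bis P0·P5 via (58.17,45.735): [(60.9477, 55.7484) (92.2088, 0) (95, 0) (95, 42.2366)]  |A|=796.9284
7. ⊥bis P0·P6 via (69.975,54.745): [(67.7271, 53.0584) (64.0171, 50.2748) (92.2088, 0) (95, 0) (95, 42.2366)]  |A|=782.5029
8. ⊥bis P0·P7 via (77.54,26.085): [(67.7271, 53.0584) (64.0171, 50.2748) (77.5842, 26.0802) (95, 24.2041) (95, 42.2366)]  |A|=535.3389
9. ⊥bis P0·P8 via (70.89,30.125): [(67.7271, 53.0584) (64.0171, 50.2748) (77.5842, 26.0802) (95, 24.2041) (95, 42.2366)]  |A|=535.3389
10. ⊥bis P0·P9 via (43.655,63.15): [(67.7271, 53.0584) (64.0171, 50.2748) (77.5842, 26.0802) (95, 24.2041) (95, 42.2366)]  |A|=535.3389
11. canonical 5-gon: [(67.7271, 53.0584) (64.0171, 50.2748) (77.5842, 26.0802) (95, 24.2041) (95, 42.2366)]
12. shoelace: 535.3389

Area of P0's cell: 535.3389 (5 vertices)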